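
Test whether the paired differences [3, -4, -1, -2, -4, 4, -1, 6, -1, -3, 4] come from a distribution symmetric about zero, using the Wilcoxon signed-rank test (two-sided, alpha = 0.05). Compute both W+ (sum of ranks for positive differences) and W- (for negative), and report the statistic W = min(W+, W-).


Step 1: Drop any zero differences (none here) and take |d_i|.
|d| = [3, 4, 1, 2, 4, 4, 1, 6, 1, 3, 4]
Step 2: Midrank |d_i| (ties get averaged ranks).
ranks: |3|->5.5, |4|->8.5, |1|->2, |2|->4, |4|->8.5, |4|->8.5, |1|->2, |6|->11, |1|->2, |3|->5.5, |4|->8.5
Step 3: Attach original signs; sum ranks with positive sign and with negative sign.
W+ = 5.5 + 8.5 + 11 + 8.5 = 33.5
W- = 8.5 + 2 + 4 + 8.5 + 2 + 2 + 5.5 = 32.5
(Check: W+ + W- = 66 should equal n(n+1)/2 = 66.)
Step 4: Test statistic W = min(W+, W-) = 32.5.
Step 5: Ties in |d|, so use the tie-corrected normal approximation.
        E[W] = n(n+1)/4 = 11*12/4 = 33.
        Tie groups: |d|=1 (t=3), |d|=3 (t=2), |d|=4 (t=4); sum(t^3 - t) = 90.
        Var[W] = n(n+1)(2n+1)/24 - sum(t^3-t)/48 = 3036/24 - 90/48 = 124.625.
        z = (W - E[W]) / sqrt(Var[W]) = (32.5 - 33) / 11.1636 = -0.0448.
        Two-sided p = 2*Phi(z) = 0.964276.
Step 6: alpha = 0.05. fail to reject H0.

W+ = 33.5, W- = 32.5, W = min = 32.5, p = 0.964276, fail to reject H0.


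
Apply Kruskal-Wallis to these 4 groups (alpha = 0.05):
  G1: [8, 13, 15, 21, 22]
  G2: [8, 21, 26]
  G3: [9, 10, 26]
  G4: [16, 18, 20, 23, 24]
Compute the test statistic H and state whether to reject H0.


Step 1: Combine all N = 16 observations and assign midranks.
sorted (value, group, rank): (8,G1,1.5), (8,G2,1.5), (9,G3,3), (10,G3,4), (13,G1,5), (15,G1,6), (16,G4,7), (18,G4,8), (20,G4,9), (21,G1,10.5), (21,G2,10.5), (22,G1,12), (23,G4,13), (24,G4,14), (26,G2,15.5), (26,G3,15.5)
Step 2: Sum ranks within each group.
R_1 = 35 (n_1 = 5)
R_2 = 27.5 (n_2 = 3)
R_3 = 22.5 (n_3 = 3)
R_4 = 51 (n_4 = 5)
Step 3: H = 12/(N(N+1)) * sum(R_i^2/n_i) - 3(N+1)
     = 12/(16*17) * (35^2/5 + 27.5^2/3 + 22.5^2/3 + 51^2/5) - 3*17
     = 0.044118 * 1186.03 - 51
     = 1.325000.
Step 4: Ties present; correction factor C = 1 - 18/(16^3 - 16) = 0.995588. Corrected H = 1.325000 / 0.995588 = 1.330871.
Step 5: Under H0, H ~ chi^2(3); p-value = 0.721816.
Step 6: alpha = 0.05. fail to reject H0.

H = 1.3309, df = 3, p = 0.721816, fail to reject H0.


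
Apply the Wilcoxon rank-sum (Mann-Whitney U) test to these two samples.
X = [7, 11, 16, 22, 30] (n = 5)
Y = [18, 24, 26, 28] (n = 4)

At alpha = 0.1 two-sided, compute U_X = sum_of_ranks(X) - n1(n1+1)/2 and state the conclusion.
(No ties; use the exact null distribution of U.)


Step 1: Combine and sort all 9 observations; assign midranks.
sorted (value, group): (7,X), (11,X), (16,X), (18,Y), (22,X), (24,Y), (26,Y), (28,Y), (30,X)
ranks: 7->1, 11->2, 16->3, 18->4, 22->5, 24->6, 26->7, 28->8, 30->9
Step 2: Rank sum for X: R1 = 1 + 2 + 3 + 5 + 9 = 20.
Step 3: U_X = R1 - n1(n1+1)/2 = 20 - 5*6/2 = 20 - 15 = 5.
       U_Y = n1*n2 - U_X = 20 - 5 = 15.
Step 4: No ties, so the exact null distribution of U (based on enumerating the C(9,5) = 126 equally likely rank assignments) gives the two-sided p-value.
Step 5: p-value = 0.285714; compare to alpha = 0.1. fail to reject H0.

U_X = 5, p = 0.285714, fail to reject H0 at alpha = 0.1.


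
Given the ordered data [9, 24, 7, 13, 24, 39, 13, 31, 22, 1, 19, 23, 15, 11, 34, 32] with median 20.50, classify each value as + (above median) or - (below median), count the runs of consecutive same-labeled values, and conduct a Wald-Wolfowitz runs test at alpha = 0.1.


Step 1: Compute median = 20.50; label A = above, B = below.
Labels in order: BABBAABAABBABBAA  (n_A = 8, n_B = 8)
Step 2: Count runs R = 10.
Step 3: Under H0 (random ordering), E[R] = 2*n_A*n_B/(n_A+n_B) + 1 = 2*8*8/16 + 1 = 9.0000.
        Var[R] = 2*n_A*n_B*(2*n_A*n_B - n_A - n_B) / ((n_A+n_B)^2 * (n_A+n_B-1)) = 14336/3840 = 3.7333.
        SD[R] = 1.9322.
Step 4: Continuity-corrected z = (R - 0.5 - E[R]) / SD[R] = (10 - 0.5 - 9.0000) / 1.9322 = 0.2588.
Step 5: Two-sided p-value via normal approximation = 2*(1 - Phi(|z|)) = 0.795809.
Step 6: alpha = 0.1. fail to reject H0.

R = 10, z = 0.2588, p = 0.795809, fail to reject H0.


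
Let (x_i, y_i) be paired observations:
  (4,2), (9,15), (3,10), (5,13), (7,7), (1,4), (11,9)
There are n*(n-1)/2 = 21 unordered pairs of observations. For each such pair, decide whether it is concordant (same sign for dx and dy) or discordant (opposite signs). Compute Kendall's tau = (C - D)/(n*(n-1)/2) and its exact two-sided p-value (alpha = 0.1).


Step 1: Enumerate the 21 unordered pairs (i,j) with i<j and classify each by sign(x_j-x_i) * sign(y_j-y_i).
  (1,2):dx=+5,dy=+13->C; (1,3):dx=-1,dy=+8->D; (1,4):dx=+1,dy=+11->C; (1,5):dx=+3,dy=+5->C
  (1,6):dx=-3,dy=+2->D; (1,7):dx=+7,dy=+7->C; (2,3):dx=-6,dy=-5->C; (2,4):dx=-4,dy=-2->C
  (2,5):dx=-2,dy=-8->C; (2,6):dx=-8,dy=-11->C; (2,7):dx=+2,dy=-6->D; (3,4):dx=+2,dy=+3->C
  (3,5):dx=+4,dy=-3->D; (3,6):dx=-2,dy=-6->C; (3,7):dx=+8,dy=-1->D; (4,5):dx=+2,dy=-6->D
  (4,6):dx=-4,dy=-9->C; (4,7):dx=+6,dy=-4->D; (5,6):dx=-6,dy=-3->C; (5,7):dx=+4,dy=+2->C
  (6,7):dx=+10,dy=+5->C
Step 2: C = 14, D = 7, total pairs = 21.
Step 3: tau = (C - D)/(n(n-1)/2) = (14 - 7)/21 = 0.333333.
Step 4: Exact two-sided p-value (enumerate n! = 5040 permutations of y under H0): p = 0.381349.
Step 5: alpha = 0.1. fail to reject H0.

tau_b = 0.3333 (C=14, D=7), p = 0.381349, fail to reject H0.


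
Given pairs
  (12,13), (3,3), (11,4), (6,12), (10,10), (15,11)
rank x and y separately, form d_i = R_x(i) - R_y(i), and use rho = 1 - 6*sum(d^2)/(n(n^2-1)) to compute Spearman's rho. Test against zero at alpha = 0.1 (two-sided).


Step 1: Rank x and y separately (midranks; no ties here).
rank(x): 12->5, 3->1, 11->4, 6->2, 10->3, 15->6
rank(y): 13->6, 3->1, 4->2, 12->5, 10->3, 11->4
Step 2: d_i = R_x(i) - R_y(i); compute d_i^2.
  (5-6)^2=1, (1-1)^2=0, (4-2)^2=4, (2-5)^2=9, (3-3)^2=0, (6-4)^2=4
sum(d^2) = 18.
Step 3: rho = 1 - 6*18 / (6*(6^2 - 1)) = 1 - 108/210 = 0.485714.
Step 4: Under H0, t = rho * sqrt((n-2)/(1-rho^2)) = 1.1113 ~ t(4).
Step 5: Two-sided p-value from the t-distribution with 4 df = 0.328723.
Step 6: alpha = 0.1. fail to reject H0.

rho = 0.4857, p = 0.328723, fail to reject H0 at alpha = 0.1.


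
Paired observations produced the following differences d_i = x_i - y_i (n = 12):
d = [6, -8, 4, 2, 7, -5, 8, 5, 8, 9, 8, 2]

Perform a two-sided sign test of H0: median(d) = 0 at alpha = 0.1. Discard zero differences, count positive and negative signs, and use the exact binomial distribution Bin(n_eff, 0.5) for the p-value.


Step 1: Discard zero differences. Original n = 12; n_eff = number of nonzero differences = 12.
Nonzero differences (with sign): +6, -8, +4, +2, +7, -5, +8, +5, +8, +9, +8, +2
Step 2: Count signs: positive = 10, negative = 2.
Step 3: Under H0: P(positive) = 0.5, so the number of positives S ~ Bin(12, 0.5).
Step 4: Two-sided exact p-value = sum of Bin(12,0.5) probabilities at or below the observed probability = 0.038574.
Step 5: alpha = 0.1. reject H0.

n_eff = 12, pos = 10, neg = 2, p = 0.038574, reject H0.


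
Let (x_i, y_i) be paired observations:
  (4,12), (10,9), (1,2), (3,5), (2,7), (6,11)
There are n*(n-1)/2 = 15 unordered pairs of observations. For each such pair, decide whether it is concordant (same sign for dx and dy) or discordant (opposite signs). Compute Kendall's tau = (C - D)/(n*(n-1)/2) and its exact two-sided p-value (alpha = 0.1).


Step 1: Enumerate the 15 unordered pairs (i,j) with i<j and classify each by sign(x_j-x_i) * sign(y_j-y_i).
  (1,2):dx=+6,dy=-3->D; (1,3):dx=-3,dy=-10->C; (1,4):dx=-1,dy=-7->C; (1,5):dx=-2,dy=-5->C
  (1,6):dx=+2,dy=-1->D; (2,3):dx=-9,dy=-7->C; (2,4):dx=-7,dy=-4->C; (2,5):dx=-8,dy=-2->C
  (2,6):dx=-4,dy=+2->D; (3,4):dx=+2,dy=+3->C; (3,5):dx=+1,dy=+5->C; (3,6):dx=+5,dy=+9->C
  (4,5):dx=-1,dy=+2->D; (4,6):dx=+3,dy=+6->C; (5,6):dx=+4,dy=+4->C
Step 2: C = 11, D = 4, total pairs = 15.
Step 3: tau = (C - D)/(n(n-1)/2) = (11 - 4)/15 = 0.466667.
Step 4: Exact two-sided p-value (enumerate n! = 720 permutations of y under H0): p = 0.272222.
Step 5: alpha = 0.1. fail to reject H0.

tau_b = 0.4667 (C=11, D=4), p = 0.272222, fail to reject H0.


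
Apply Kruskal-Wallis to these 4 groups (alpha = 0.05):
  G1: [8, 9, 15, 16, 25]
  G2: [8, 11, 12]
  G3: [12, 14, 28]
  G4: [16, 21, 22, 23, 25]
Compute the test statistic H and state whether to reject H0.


Step 1: Combine all N = 16 observations and assign midranks.
sorted (value, group, rank): (8,G1,1.5), (8,G2,1.5), (9,G1,3), (11,G2,4), (12,G2,5.5), (12,G3,5.5), (14,G3,7), (15,G1,8), (16,G1,9.5), (16,G4,9.5), (21,G4,11), (22,G4,12), (23,G4,13), (25,G1,14.5), (25,G4,14.5), (28,G3,16)
Step 2: Sum ranks within each group.
R_1 = 36.5 (n_1 = 5)
R_2 = 11 (n_2 = 3)
R_3 = 28.5 (n_3 = 3)
R_4 = 60 (n_4 = 5)
Step 3: H = 12/(N(N+1)) * sum(R_i^2/n_i) - 3(N+1)
     = 12/(16*17) * (36.5^2/5 + 11^2/3 + 28.5^2/3 + 60^2/5) - 3*17
     = 0.044118 * 1297.53 - 51
     = 6.244118.
Step 4: Ties present; correction factor C = 1 - 24/(16^3 - 16) = 0.994118. Corrected H = 6.244118 / 0.994118 = 6.281065.
Step 5: Under H0, H ~ chi^2(3); p-value = 0.098708.
Step 6: alpha = 0.05. fail to reject H0.

H = 6.2811, df = 3, p = 0.098708, fail to reject H0.


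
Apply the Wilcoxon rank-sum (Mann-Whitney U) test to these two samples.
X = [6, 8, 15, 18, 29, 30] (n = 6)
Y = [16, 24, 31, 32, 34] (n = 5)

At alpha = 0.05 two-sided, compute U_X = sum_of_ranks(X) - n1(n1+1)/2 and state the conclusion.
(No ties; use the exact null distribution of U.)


Step 1: Combine and sort all 11 observations; assign midranks.
sorted (value, group): (6,X), (8,X), (15,X), (16,Y), (18,X), (24,Y), (29,X), (30,X), (31,Y), (32,Y), (34,Y)
ranks: 6->1, 8->2, 15->3, 16->4, 18->5, 24->6, 29->7, 30->8, 31->9, 32->10, 34->11
Step 2: Rank sum for X: R1 = 1 + 2 + 3 + 5 + 7 + 8 = 26.
Step 3: U_X = R1 - n1(n1+1)/2 = 26 - 6*7/2 = 26 - 21 = 5.
       U_Y = n1*n2 - U_X = 30 - 5 = 25.
Step 4: No ties, so the exact null distribution of U (based on enumerating the C(11,6) = 462 equally likely rank assignments) gives the two-sided p-value.
Step 5: p-value = 0.082251; compare to alpha = 0.05. fail to reject H0.

U_X = 5, p = 0.082251, fail to reject H0 at alpha = 0.05.


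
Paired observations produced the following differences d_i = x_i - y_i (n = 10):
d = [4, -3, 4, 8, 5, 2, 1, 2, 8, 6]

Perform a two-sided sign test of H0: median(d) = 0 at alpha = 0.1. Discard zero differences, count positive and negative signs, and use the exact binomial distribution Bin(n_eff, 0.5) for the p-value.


Step 1: Discard zero differences. Original n = 10; n_eff = number of nonzero differences = 10.
Nonzero differences (with sign): +4, -3, +4, +8, +5, +2, +1, +2, +8, +6
Step 2: Count signs: positive = 9, negative = 1.
Step 3: Under H0: P(positive) = 0.5, so the number of positives S ~ Bin(10, 0.5).
Step 4: Two-sided exact p-value = sum of Bin(10,0.5) probabilities at or below the observed probability = 0.021484.
Step 5: alpha = 0.1. reject H0.

n_eff = 10, pos = 9, neg = 1, p = 0.021484, reject H0.


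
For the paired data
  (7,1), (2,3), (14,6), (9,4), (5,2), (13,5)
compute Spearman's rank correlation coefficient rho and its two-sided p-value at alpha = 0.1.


Step 1: Rank x and y separately (midranks; no ties here).
rank(x): 7->3, 2->1, 14->6, 9->4, 5->2, 13->5
rank(y): 1->1, 3->3, 6->6, 4->4, 2->2, 5->5
Step 2: d_i = R_x(i) - R_y(i); compute d_i^2.
  (3-1)^2=4, (1-3)^2=4, (6-6)^2=0, (4-4)^2=0, (2-2)^2=0, (5-5)^2=0
sum(d^2) = 8.
Step 3: rho = 1 - 6*8 / (6*(6^2 - 1)) = 1 - 48/210 = 0.771429.
Step 4: Under H0, t = rho * sqrt((n-2)/(1-rho^2)) = 2.4247 ~ t(4).
Step 5: Two-sided p-value from the t-distribution with 4 df = 0.072397.
Step 6: alpha = 0.1. reject H0.

rho = 0.7714, p = 0.072397, reject H0 at alpha = 0.1.


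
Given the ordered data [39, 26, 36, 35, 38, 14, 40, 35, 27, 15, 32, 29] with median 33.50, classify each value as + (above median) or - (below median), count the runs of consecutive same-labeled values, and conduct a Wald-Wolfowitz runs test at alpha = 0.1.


Step 1: Compute median = 33.50; label A = above, B = below.
Labels in order: ABAAABAABBBB  (n_A = 6, n_B = 6)
Step 2: Count runs R = 6.
Step 3: Under H0 (random ordering), E[R] = 2*n_A*n_B/(n_A+n_B) + 1 = 2*6*6/12 + 1 = 7.0000.
        Var[R] = 2*n_A*n_B*(2*n_A*n_B - n_A - n_B) / ((n_A+n_B)^2 * (n_A+n_B-1)) = 4320/1584 = 2.7273.
        SD[R] = 1.6514.
Step 4: Continuity-corrected z = (R + 0.5 - E[R]) / SD[R] = (6 + 0.5 - 7.0000) / 1.6514 = -0.3028.
Step 5: Two-sided p-value via normal approximation = 2*(1 - Phi(|z|)) = 0.762069.
Step 6: alpha = 0.1. fail to reject H0.

R = 6, z = -0.3028, p = 0.762069, fail to reject H0.


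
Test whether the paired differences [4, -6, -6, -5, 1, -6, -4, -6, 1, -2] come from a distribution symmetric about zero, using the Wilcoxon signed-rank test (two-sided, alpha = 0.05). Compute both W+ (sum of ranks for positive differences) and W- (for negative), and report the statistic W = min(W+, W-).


Step 1: Drop any zero differences (none here) and take |d_i|.
|d| = [4, 6, 6, 5, 1, 6, 4, 6, 1, 2]
Step 2: Midrank |d_i| (ties get averaged ranks).
ranks: |4|->4.5, |6|->8.5, |6|->8.5, |5|->6, |1|->1.5, |6|->8.5, |4|->4.5, |6|->8.5, |1|->1.5, |2|->3
Step 3: Attach original signs; sum ranks with positive sign and with negative sign.
W+ = 4.5 + 1.5 + 1.5 = 7.5
W- = 8.5 + 8.5 + 6 + 8.5 + 4.5 + 8.5 + 3 = 47.5
(Check: W+ + W- = 55 should equal n(n+1)/2 = 55.)
Step 4: Test statistic W = min(W+, W-) = 7.5.
Step 5: Ties in |d|, so use the tie-corrected normal approximation.
        E[W] = n(n+1)/4 = 10*11/4 = 27.5.
        Tie groups: |d|=1 (t=2), |d|=4 (t=2), |d|=6 (t=4); sum(t^3 - t) = 72.
        Var[W] = n(n+1)(2n+1)/24 - sum(t^3-t)/48 = 2310/24 - 72/48 = 94.75.
        z = (W - E[W]) / sqrt(Var[W]) = (7.5 - 27.5) / 9.7340 = -2.0547.
        Two-sided p = 2*Phi(z) = 0.039912.
Step 6: alpha = 0.05. reject H0.

W+ = 7.5, W- = 47.5, W = min = 7.5, p = 0.039912, reject H0.


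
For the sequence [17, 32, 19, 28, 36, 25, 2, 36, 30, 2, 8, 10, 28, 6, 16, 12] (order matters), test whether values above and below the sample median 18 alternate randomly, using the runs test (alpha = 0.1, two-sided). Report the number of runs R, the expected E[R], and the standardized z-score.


Step 1: Compute median = 18; label A = above, B = below.
Labels in order: BAAAAABAABBBABBB  (n_A = 8, n_B = 8)
Step 2: Count runs R = 7.
Step 3: Under H0 (random ordering), E[R] = 2*n_A*n_B/(n_A+n_B) + 1 = 2*8*8/16 + 1 = 9.0000.
        Var[R] = 2*n_A*n_B*(2*n_A*n_B - n_A - n_B) / ((n_A+n_B)^2 * (n_A+n_B-1)) = 14336/3840 = 3.7333.
        SD[R] = 1.9322.
Step 4: Continuity-corrected z = (R + 0.5 - E[R]) / SD[R] = (7 + 0.5 - 9.0000) / 1.9322 = -0.7763.
Step 5: Two-sided p-value via normal approximation = 2*(1 - Phi(|z|)) = 0.437558.
Step 6: alpha = 0.1. fail to reject H0.

R = 7, z = -0.7763, p = 0.437558, fail to reject H0.


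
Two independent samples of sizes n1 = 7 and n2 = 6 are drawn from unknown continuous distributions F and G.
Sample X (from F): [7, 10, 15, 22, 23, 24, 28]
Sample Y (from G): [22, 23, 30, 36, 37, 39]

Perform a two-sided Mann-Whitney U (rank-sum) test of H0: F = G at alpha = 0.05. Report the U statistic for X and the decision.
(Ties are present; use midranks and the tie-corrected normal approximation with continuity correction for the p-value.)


Step 1: Combine and sort all 13 observations; assign midranks.
sorted (value, group): (7,X), (10,X), (15,X), (22,X), (22,Y), (23,X), (23,Y), (24,X), (28,X), (30,Y), (36,Y), (37,Y), (39,Y)
ranks: 7->1, 10->2, 15->3, 22->4.5, 22->4.5, 23->6.5, 23->6.5, 24->8, 28->9, 30->10, 36->11, 37->12, 39->13
Step 2: Rank sum for X: R1 = 1 + 2 + 3 + 4.5 + 6.5 + 8 + 9 = 34.
Step 3: U_X = R1 - n1(n1+1)/2 = 34 - 7*8/2 = 34 - 28 = 6.
       U_Y = n1*n2 - U_X = 42 - 6 = 36.
Step 4: Ties are present, so use the tie-corrected normal approximation (with continuity correction) for the p-value.
Step 5: p-value = 0.037788; compare to alpha = 0.05. reject H0.

U_X = 6, p = 0.037788, reject H0 at alpha = 0.05.


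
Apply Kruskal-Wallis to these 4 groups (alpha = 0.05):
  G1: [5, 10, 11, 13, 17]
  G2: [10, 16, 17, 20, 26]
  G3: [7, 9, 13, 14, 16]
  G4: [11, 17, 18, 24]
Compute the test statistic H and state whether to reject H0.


Step 1: Combine all N = 19 observations and assign midranks.
sorted (value, group, rank): (5,G1,1), (7,G3,2), (9,G3,3), (10,G1,4.5), (10,G2,4.5), (11,G1,6.5), (11,G4,6.5), (13,G1,8.5), (13,G3,8.5), (14,G3,10), (16,G2,11.5), (16,G3,11.5), (17,G1,14), (17,G2,14), (17,G4,14), (18,G4,16), (20,G2,17), (24,G4,18), (26,G2,19)
Step 2: Sum ranks within each group.
R_1 = 34.5 (n_1 = 5)
R_2 = 66 (n_2 = 5)
R_3 = 35 (n_3 = 5)
R_4 = 54.5 (n_4 = 4)
Step 3: H = 12/(N(N+1)) * sum(R_i^2/n_i) - 3(N+1)
     = 12/(19*20) * (34.5^2/5 + 66^2/5 + 35^2/5 + 54.5^2/4) - 3*20
     = 0.031579 * 2096.81 - 60
     = 6.215132.
Step 4: Ties present; correction factor C = 1 - 48/(19^3 - 19) = 0.992982. Corrected H = 6.215132 / 0.992982 = 6.259055.
Step 5: Under H0, H ~ chi^2(3); p-value = 0.099665.
Step 6: alpha = 0.05. fail to reject H0.

H = 6.2591, df = 3, p = 0.099665, fail to reject H0.


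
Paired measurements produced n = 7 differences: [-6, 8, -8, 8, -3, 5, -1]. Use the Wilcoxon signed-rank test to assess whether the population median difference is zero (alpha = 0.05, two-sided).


Step 1: Drop any zero differences (none here) and take |d_i|.
|d| = [6, 8, 8, 8, 3, 5, 1]
Step 2: Midrank |d_i| (ties get averaged ranks).
ranks: |6|->4, |8|->6, |8|->6, |8|->6, |3|->2, |5|->3, |1|->1
Step 3: Attach original signs; sum ranks with positive sign and with negative sign.
W+ = 6 + 6 + 3 = 15
W- = 4 + 6 + 2 + 1 = 13
(Check: W+ + W- = 28 should equal n(n+1)/2 = 28.)
Step 4: Test statistic W = min(W+, W-) = 13.
Step 5: Ties in |d|, so use the tie-corrected normal approximation.
        E[W] = n(n+1)/4 = 7*8/4 = 14.
        Tie groups: |d|=8 (t=3); sum(t^3 - t) = 24.
        Var[W] = n(n+1)(2n+1)/24 - sum(t^3-t)/48 = 840/24 - 24/48 = 34.5.
        z = (W - E[W]) / sqrt(Var[W]) = (13 - 14) / 5.8737 = -0.1703.
        Two-sided p = 2*Phi(z) = 0.864813.
Step 6: alpha = 0.05. fail to reject H0.

W+ = 15, W- = 13, W = min = 13, p = 0.864813, fail to reject H0.


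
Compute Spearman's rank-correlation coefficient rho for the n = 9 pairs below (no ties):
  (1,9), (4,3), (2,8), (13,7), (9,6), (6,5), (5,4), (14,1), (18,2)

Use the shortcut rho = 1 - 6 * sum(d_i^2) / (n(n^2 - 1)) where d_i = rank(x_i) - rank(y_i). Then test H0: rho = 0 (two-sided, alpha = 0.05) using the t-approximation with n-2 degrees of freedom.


Step 1: Rank x and y separately (midranks; no ties here).
rank(x): 1->1, 4->3, 2->2, 13->7, 9->6, 6->5, 5->4, 14->8, 18->9
rank(y): 9->9, 3->3, 8->8, 7->7, 6->6, 5->5, 4->4, 1->1, 2->2
Step 2: d_i = R_x(i) - R_y(i); compute d_i^2.
  (1-9)^2=64, (3-3)^2=0, (2-8)^2=36, (7-7)^2=0, (6-6)^2=0, (5-5)^2=0, (4-4)^2=0, (8-1)^2=49, (9-2)^2=49
sum(d^2) = 198.
Step 3: rho = 1 - 6*198 / (9*(9^2 - 1)) = 1 - 1188/720 = -0.650000.
Step 4: Under H0, t = rho * sqrt((n-2)/(1-rho^2)) = -2.2630 ~ t(7).
Step 5: Two-sided p-value from the t-distribution with 7 df = 0.058073.
Step 6: alpha = 0.05. fail to reject H0.

rho = -0.6500, p = 0.058073, fail to reject H0 at alpha = 0.05.


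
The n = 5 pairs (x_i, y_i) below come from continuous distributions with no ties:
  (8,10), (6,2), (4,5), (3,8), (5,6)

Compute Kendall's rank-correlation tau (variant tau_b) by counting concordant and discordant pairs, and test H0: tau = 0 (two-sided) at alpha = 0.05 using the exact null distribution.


Step 1: Enumerate the 10 unordered pairs (i,j) with i<j and classify each by sign(x_j-x_i) * sign(y_j-y_i).
  (1,2):dx=-2,dy=-8->C; (1,3):dx=-4,dy=-5->C; (1,4):dx=-5,dy=-2->C; (1,5):dx=-3,dy=-4->C
  (2,3):dx=-2,dy=+3->D; (2,4):dx=-3,dy=+6->D; (2,5):dx=-1,dy=+4->D; (3,4):dx=-1,dy=+3->D
  (3,5):dx=+1,dy=+1->C; (4,5):dx=+2,dy=-2->D
Step 2: C = 5, D = 5, total pairs = 10.
Step 3: tau = (C - D)/(n(n-1)/2) = (5 - 5)/10 = 0.000000.
Step 4: Exact two-sided p-value (enumerate n! = 120 permutations of y under H0): p = 1.000000.
Step 5: alpha = 0.05. fail to reject H0.

tau_b = 0.0000 (C=5, D=5), p = 1.000000, fail to reject H0.


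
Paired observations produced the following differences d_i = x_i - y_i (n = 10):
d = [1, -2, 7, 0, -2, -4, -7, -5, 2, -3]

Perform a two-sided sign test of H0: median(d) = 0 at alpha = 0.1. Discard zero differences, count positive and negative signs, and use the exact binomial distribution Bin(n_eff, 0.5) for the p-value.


Step 1: Discard zero differences. Original n = 10; n_eff = number of nonzero differences = 9.
Nonzero differences (with sign): +1, -2, +7, -2, -4, -7, -5, +2, -3
Step 2: Count signs: positive = 3, negative = 6.
Step 3: Under H0: P(positive) = 0.5, so the number of positives S ~ Bin(9, 0.5).
Step 4: Two-sided exact p-value = sum of Bin(9,0.5) probabilities at or below the observed probability = 0.507812.
Step 5: alpha = 0.1. fail to reject H0.

n_eff = 9, pos = 3, neg = 6, p = 0.507812, fail to reject H0.


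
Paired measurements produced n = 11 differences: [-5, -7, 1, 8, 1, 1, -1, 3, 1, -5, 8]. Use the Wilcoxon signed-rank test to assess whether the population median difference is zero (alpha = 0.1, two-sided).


Step 1: Drop any zero differences (none here) and take |d_i|.
|d| = [5, 7, 1, 8, 1, 1, 1, 3, 1, 5, 8]
Step 2: Midrank |d_i| (ties get averaged ranks).
ranks: |5|->7.5, |7|->9, |1|->3, |8|->10.5, |1|->3, |1|->3, |1|->3, |3|->6, |1|->3, |5|->7.5, |8|->10.5
Step 3: Attach original signs; sum ranks with positive sign and with negative sign.
W+ = 3 + 10.5 + 3 + 3 + 6 + 3 + 10.5 = 39
W- = 7.5 + 9 + 3 + 7.5 = 27
(Check: W+ + W- = 66 should equal n(n+1)/2 = 66.)
Step 4: Test statistic W = min(W+, W-) = 27.
Step 5: Ties in |d|, so use the tie-corrected normal approximation.
        E[W] = n(n+1)/4 = 11*12/4 = 33.
        Tie groups: |d|=1 (t=5), |d|=5 (t=2), |d|=8 (t=2); sum(t^3 - t) = 132.
        Var[W] = n(n+1)(2n+1)/24 - sum(t^3-t)/48 = 3036/24 - 132/48 = 123.75.
        z = (W - E[W]) / sqrt(Var[W]) = (27 - 33) / 11.1243 = -0.5394.
        Two-sided p = 2*Phi(z) = 0.589639.
Step 6: alpha = 0.1. fail to reject H0.

W+ = 39, W- = 27, W = min = 27, p = 0.589639, fail to reject H0.


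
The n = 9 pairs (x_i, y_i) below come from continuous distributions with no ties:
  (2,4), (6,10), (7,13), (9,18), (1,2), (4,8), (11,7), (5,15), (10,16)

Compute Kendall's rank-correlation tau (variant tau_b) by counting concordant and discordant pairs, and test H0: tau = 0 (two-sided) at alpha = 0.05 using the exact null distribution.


Step 1: Enumerate the 36 unordered pairs (i,j) with i<j and classify each by sign(x_j-x_i) * sign(y_j-y_i).
  (1,2):dx=+4,dy=+6->C; (1,3):dx=+5,dy=+9->C; (1,4):dx=+7,dy=+14->C; (1,5):dx=-1,dy=-2->C
  (1,6):dx=+2,dy=+4->C; (1,7):dx=+9,dy=+3->C; (1,8):dx=+3,dy=+11->C; (1,9):dx=+8,dy=+12->C
  (2,3):dx=+1,dy=+3->C; (2,4):dx=+3,dy=+8->C; (2,5):dx=-5,dy=-8->C; (2,6):dx=-2,dy=-2->C
  (2,7):dx=+5,dy=-3->D; (2,8):dx=-1,dy=+5->D; (2,9):dx=+4,dy=+6->C; (3,4):dx=+2,dy=+5->C
  (3,5):dx=-6,dy=-11->C; (3,6):dx=-3,dy=-5->C; (3,7):dx=+4,dy=-6->D; (3,8):dx=-2,dy=+2->D
  (3,9):dx=+3,dy=+3->C; (4,5):dx=-8,dy=-16->C; (4,6):dx=-5,dy=-10->C; (4,7):dx=+2,dy=-11->D
  (4,8):dx=-4,dy=-3->C; (4,9):dx=+1,dy=-2->D; (5,6):dx=+3,dy=+6->C; (5,7):dx=+10,dy=+5->C
  (5,8):dx=+4,dy=+13->C; (5,9):dx=+9,dy=+14->C; (6,7):dx=+7,dy=-1->D; (6,8):dx=+1,dy=+7->C
  (6,9):dx=+6,dy=+8->C; (7,8):dx=-6,dy=+8->D; (7,9):dx=-1,dy=+9->D; (8,9):dx=+5,dy=+1->C
Step 2: C = 27, D = 9, total pairs = 36.
Step 3: tau = (C - D)/(n(n-1)/2) = (27 - 9)/36 = 0.500000.
Step 4: Exact two-sided p-value (enumerate n! = 362880 permutations of y under H0): p = 0.075176.
Step 5: alpha = 0.05. fail to reject H0.

tau_b = 0.5000 (C=27, D=9), p = 0.075176, fail to reject H0.


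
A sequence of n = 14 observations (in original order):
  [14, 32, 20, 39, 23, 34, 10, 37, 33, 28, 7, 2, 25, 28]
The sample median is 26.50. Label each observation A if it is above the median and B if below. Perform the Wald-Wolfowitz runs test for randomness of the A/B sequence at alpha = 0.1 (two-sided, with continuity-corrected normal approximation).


Step 1: Compute median = 26.50; label A = above, B = below.
Labels in order: BABABABAAABBBA  (n_A = 7, n_B = 7)
Step 2: Count runs R = 10.
Step 3: Under H0 (random ordering), E[R] = 2*n_A*n_B/(n_A+n_B) + 1 = 2*7*7/14 + 1 = 8.0000.
        Var[R] = 2*n_A*n_B*(2*n_A*n_B - n_A - n_B) / ((n_A+n_B)^2 * (n_A+n_B-1)) = 8232/2548 = 3.2308.
        SD[R] = 1.7974.
Step 4: Continuity-corrected z = (R - 0.5 - E[R]) / SD[R] = (10 - 0.5 - 8.0000) / 1.7974 = 0.8345.
Step 5: Two-sided p-value via normal approximation = 2*(1 - Phi(|z|)) = 0.403986.
Step 6: alpha = 0.1. fail to reject H0.

R = 10, z = 0.8345, p = 0.403986, fail to reject H0.


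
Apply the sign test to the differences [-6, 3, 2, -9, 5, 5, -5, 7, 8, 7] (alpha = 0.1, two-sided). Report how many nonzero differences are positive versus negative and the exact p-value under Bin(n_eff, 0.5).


Step 1: Discard zero differences. Original n = 10; n_eff = number of nonzero differences = 10.
Nonzero differences (with sign): -6, +3, +2, -9, +5, +5, -5, +7, +8, +7
Step 2: Count signs: positive = 7, negative = 3.
Step 3: Under H0: P(positive) = 0.5, so the number of positives S ~ Bin(10, 0.5).
Step 4: Two-sided exact p-value = sum of Bin(10,0.5) probabilities at or below the observed probability = 0.343750.
Step 5: alpha = 0.1. fail to reject H0.

n_eff = 10, pos = 7, neg = 3, p = 0.343750, fail to reject H0.


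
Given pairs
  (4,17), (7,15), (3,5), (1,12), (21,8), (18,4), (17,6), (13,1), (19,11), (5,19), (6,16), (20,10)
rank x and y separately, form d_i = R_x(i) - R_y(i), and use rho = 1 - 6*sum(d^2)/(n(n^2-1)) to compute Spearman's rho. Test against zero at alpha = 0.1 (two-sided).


Step 1: Rank x and y separately (midranks; no ties here).
rank(x): 4->3, 7->6, 3->2, 1->1, 21->12, 18->9, 17->8, 13->7, 19->10, 5->4, 6->5, 20->11
rank(y): 17->11, 15->9, 5->3, 12->8, 8->5, 4->2, 6->4, 1->1, 11->7, 19->12, 16->10, 10->6
Step 2: d_i = R_x(i) - R_y(i); compute d_i^2.
  (3-11)^2=64, (6-9)^2=9, (2-3)^2=1, (1-8)^2=49, (12-5)^2=49, (9-2)^2=49, (8-4)^2=16, (7-1)^2=36, (10-7)^2=9, (4-12)^2=64, (5-10)^2=25, (11-6)^2=25
sum(d^2) = 396.
Step 3: rho = 1 - 6*396 / (12*(12^2 - 1)) = 1 - 2376/1716 = -0.384615.
Step 4: Under H0, t = rho * sqrt((n-2)/(1-rho^2)) = -1.3176 ~ t(10).
Step 5: Two-sided p-value from the t-distribution with 10 df = 0.217020.
Step 6: alpha = 0.1. fail to reject H0.

rho = -0.3846, p = 0.217020, fail to reject H0 at alpha = 0.1.


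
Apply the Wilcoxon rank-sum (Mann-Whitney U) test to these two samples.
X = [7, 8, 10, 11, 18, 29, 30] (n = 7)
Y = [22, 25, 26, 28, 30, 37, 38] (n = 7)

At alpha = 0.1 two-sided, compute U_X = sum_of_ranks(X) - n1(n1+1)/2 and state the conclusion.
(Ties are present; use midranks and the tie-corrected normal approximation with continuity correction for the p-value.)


Step 1: Combine and sort all 14 observations; assign midranks.
sorted (value, group): (7,X), (8,X), (10,X), (11,X), (18,X), (22,Y), (25,Y), (26,Y), (28,Y), (29,X), (30,X), (30,Y), (37,Y), (38,Y)
ranks: 7->1, 8->2, 10->3, 11->4, 18->5, 22->6, 25->7, 26->8, 28->9, 29->10, 30->11.5, 30->11.5, 37->13, 38->14
Step 2: Rank sum for X: R1 = 1 + 2 + 3 + 4 + 5 + 10 + 11.5 = 36.5.
Step 3: U_X = R1 - n1(n1+1)/2 = 36.5 - 7*8/2 = 36.5 - 28 = 8.5.
       U_Y = n1*n2 - U_X = 49 - 8.5 = 40.5.
Step 4: Ties are present, so use the tie-corrected normal approximation (with continuity correction) for the p-value.
Step 5: p-value = 0.047401; compare to alpha = 0.1. reject H0.

U_X = 8.5, p = 0.047401, reject H0 at alpha = 0.1.


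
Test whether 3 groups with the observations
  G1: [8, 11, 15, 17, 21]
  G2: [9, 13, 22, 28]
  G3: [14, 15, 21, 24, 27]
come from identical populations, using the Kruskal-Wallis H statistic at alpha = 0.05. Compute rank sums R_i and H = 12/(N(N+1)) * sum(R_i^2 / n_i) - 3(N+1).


Step 1: Combine all N = 14 observations and assign midranks.
sorted (value, group, rank): (8,G1,1), (9,G2,2), (11,G1,3), (13,G2,4), (14,G3,5), (15,G1,6.5), (15,G3,6.5), (17,G1,8), (21,G1,9.5), (21,G3,9.5), (22,G2,11), (24,G3,12), (27,G3,13), (28,G2,14)
Step 2: Sum ranks within each group.
R_1 = 28 (n_1 = 5)
R_2 = 31 (n_2 = 4)
R_3 = 46 (n_3 = 5)
Step 3: H = 12/(N(N+1)) * sum(R_i^2/n_i) - 3(N+1)
     = 12/(14*15) * (28^2/5 + 31^2/4 + 46^2/5) - 3*15
     = 0.057143 * 820.25 - 45
     = 1.871429.
Step 4: Ties present; correction factor C = 1 - 12/(14^3 - 14) = 0.995604. Corrected H = 1.871429 / 0.995604 = 1.879691.
Step 5: Under H0, H ~ chi^2(2); p-value = 0.390688.
Step 6: alpha = 0.05. fail to reject H0.

H = 1.8797, df = 2, p = 0.390688, fail to reject H0.


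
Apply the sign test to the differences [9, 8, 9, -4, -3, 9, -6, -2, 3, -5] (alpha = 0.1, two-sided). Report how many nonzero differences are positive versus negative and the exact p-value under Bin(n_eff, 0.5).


Step 1: Discard zero differences. Original n = 10; n_eff = number of nonzero differences = 10.
Nonzero differences (with sign): +9, +8, +9, -4, -3, +9, -6, -2, +3, -5
Step 2: Count signs: positive = 5, negative = 5.
Step 3: Under H0: P(positive) = 0.5, so the number of positives S ~ Bin(10, 0.5).
Step 4: Two-sided exact p-value = sum of Bin(10,0.5) probabilities at or below the observed probability = 1.000000.
Step 5: alpha = 0.1. fail to reject H0.

n_eff = 10, pos = 5, neg = 5, p = 1.000000, fail to reject H0.


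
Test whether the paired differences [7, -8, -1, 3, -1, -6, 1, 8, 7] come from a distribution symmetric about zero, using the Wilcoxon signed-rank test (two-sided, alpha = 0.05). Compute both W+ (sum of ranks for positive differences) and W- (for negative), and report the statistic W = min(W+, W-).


Step 1: Drop any zero differences (none here) and take |d_i|.
|d| = [7, 8, 1, 3, 1, 6, 1, 8, 7]
Step 2: Midrank |d_i| (ties get averaged ranks).
ranks: |7|->6.5, |8|->8.5, |1|->2, |3|->4, |1|->2, |6|->5, |1|->2, |8|->8.5, |7|->6.5
Step 3: Attach original signs; sum ranks with positive sign and with negative sign.
W+ = 6.5 + 4 + 2 + 8.5 + 6.5 = 27.5
W- = 8.5 + 2 + 2 + 5 = 17.5
(Check: W+ + W- = 45 should equal n(n+1)/2 = 45.)
Step 4: Test statistic W = min(W+, W-) = 17.5.
Step 5: Ties in |d|, so use the tie-corrected normal approximation.
        E[W] = n(n+1)/4 = 9*10/4 = 22.5.
        Tie groups: |d|=1 (t=3), |d|=7 (t=2), |d|=8 (t=2); sum(t^3 - t) = 36.
        Var[W] = n(n+1)(2n+1)/24 - sum(t^3-t)/48 = 1710/24 - 36/48 = 70.5.
        z = (W - E[W]) / sqrt(Var[W]) = (17.5 - 22.5) / 8.3964 = -0.5955.
        Two-sided p = 2*Phi(z) = 0.551515.
Step 6: alpha = 0.05. fail to reject H0.

W+ = 27.5, W- = 17.5, W = min = 17.5, p = 0.551515, fail to reject H0.


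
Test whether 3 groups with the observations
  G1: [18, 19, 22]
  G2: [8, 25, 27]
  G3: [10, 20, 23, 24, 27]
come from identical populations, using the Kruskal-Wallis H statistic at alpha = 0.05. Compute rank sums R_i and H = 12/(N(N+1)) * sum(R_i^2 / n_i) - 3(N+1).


Step 1: Combine all N = 11 observations and assign midranks.
sorted (value, group, rank): (8,G2,1), (10,G3,2), (18,G1,3), (19,G1,4), (20,G3,5), (22,G1,6), (23,G3,7), (24,G3,8), (25,G2,9), (27,G2,10.5), (27,G3,10.5)
Step 2: Sum ranks within each group.
R_1 = 13 (n_1 = 3)
R_2 = 20.5 (n_2 = 3)
R_3 = 32.5 (n_3 = 5)
Step 3: H = 12/(N(N+1)) * sum(R_i^2/n_i) - 3(N+1)
     = 12/(11*12) * (13^2/3 + 20.5^2/3 + 32.5^2/5) - 3*12
     = 0.090909 * 407.667 - 36
     = 1.060606.
Step 4: Ties present; correction factor C = 1 - 6/(11^3 - 11) = 0.995455. Corrected H = 1.060606 / 0.995455 = 1.065449.
Step 5: Under H0, H ~ chi^2(2); p-value = 0.587003.
Step 6: alpha = 0.05. fail to reject H0.

H = 1.0654, df = 2, p = 0.587003, fail to reject H0.


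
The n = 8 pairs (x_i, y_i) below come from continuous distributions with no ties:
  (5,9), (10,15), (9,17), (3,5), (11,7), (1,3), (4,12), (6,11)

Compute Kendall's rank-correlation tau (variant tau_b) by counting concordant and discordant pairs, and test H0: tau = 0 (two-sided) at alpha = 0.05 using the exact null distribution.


Step 1: Enumerate the 28 unordered pairs (i,j) with i<j and classify each by sign(x_j-x_i) * sign(y_j-y_i).
  (1,2):dx=+5,dy=+6->C; (1,3):dx=+4,dy=+8->C; (1,4):dx=-2,dy=-4->C; (1,5):dx=+6,dy=-2->D
  (1,6):dx=-4,dy=-6->C; (1,7):dx=-1,dy=+3->D; (1,8):dx=+1,dy=+2->C; (2,3):dx=-1,dy=+2->D
  (2,4):dx=-7,dy=-10->C; (2,5):dx=+1,dy=-8->D; (2,6):dx=-9,dy=-12->C; (2,7):dx=-6,dy=-3->C
  (2,8):dx=-4,dy=-4->C; (3,4):dx=-6,dy=-12->C; (3,5):dx=+2,dy=-10->D; (3,6):dx=-8,dy=-14->C
  (3,7):dx=-5,dy=-5->C; (3,8):dx=-3,dy=-6->C; (4,5):dx=+8,dy=+2->C; (4,6):dx=-2,dy=-2->C
  (4,7):dx=+1,dy=+7->C; (4,8):dx=+3,dy=+6->C; (5,6):dx=-10,dy=-4->C; (5,7):dx=-7,dy=+5->D
  (5,8):dx=-5,dy=+4->D; (6,7):dx=+3,dy=+9->C; (6,8):dx=+5,dy=+8->C; (7,8):dx=+2,dy=-1->D
Step 2: C = 20, D = 8, total pairs = 28.
Step 3: tau = (C - D)/(n(n-1)/2) = (20 - 8)/28 = 0.428571.
Step 4: Exact two-sided p-value (enumerate n! = 40320 permutations of y under H0): p = 0.178869.
Step 5: alpha = 0.05. fail to reject H0.

tau_b = 0.4286 (C=20, D=8), p = 0.178869, fail to reject H0.


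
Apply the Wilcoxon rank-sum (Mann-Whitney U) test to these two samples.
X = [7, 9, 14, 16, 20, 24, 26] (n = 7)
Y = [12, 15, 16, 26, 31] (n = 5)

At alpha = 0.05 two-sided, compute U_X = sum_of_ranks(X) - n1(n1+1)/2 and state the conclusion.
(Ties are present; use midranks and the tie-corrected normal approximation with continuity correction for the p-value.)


Step 1: Combine and sort all 12 observations; assign midranks.
sorted (value, group): (7,X), (9,X), (12,Y), (14,X), (15,Y), (16,X), (16,Y), (20,X), (24,X), (26,X), (26,Y), (31,Y)
ranks: 7->1, 9->2, 12->3, 14->4, 15->5, 16->6.5, 16->6.5, 20->8, 24->9, 26->10.5, 26->10.5, 31->12
Step 2: Rank sum for X: R1 = 1 + 2 + 4 + 6.5 + 8 + 9 + 10.5 = 41.
Step 3: U_X = R1 - n1(n1+1)/2 = 41 - 7*8/2 = 41 - 28 = 13.
       U_Y = n1*n2 - U_X = 35 - 13 = 22.
Step 4: Ties are present, so use the tie-corrected normal approximation (with continuity correction) for the p-value.
Step 5: p-value = 0.514478; compare to alpha = 0.05. fail to reject H0.

U_X = 13, p = 0.514478, fail to reject H0 at alpha = 0.05.


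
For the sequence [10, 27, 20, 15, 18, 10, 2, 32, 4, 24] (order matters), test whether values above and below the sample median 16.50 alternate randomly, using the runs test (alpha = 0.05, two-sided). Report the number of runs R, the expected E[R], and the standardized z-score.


Step 1: Compute median = 16.50; label A = above, B = below.
Labels in order: BAABABBABA  (n_A = 5, n_B = 5)
Step 2: Count runs R = 8.
Step 3: Under H0 (random ordering), E[R] = 2*n_A*n_B/(n_A+n_B) + 1 = 2*5*5/10 + 1 = 6.0000.
        Var[R] = 2*n_A*n_B*(2*n_A*n_B - n_A - n_B) / ((n_A+n_B)^2 * (n_A+n_B-1)) = 2000/900 = 2.2222.
        SD[R] = 1.4907.
Step 4: Continuity-corrected z = (R - 0.5 - E[R]) / SD[R] = (8 - 0.5 - 6.0000) / 1.4907 = 1.0062.
Step 5: Two-sided p-value via normal approximation = 2*(1 - Phi(|z|)) = 0.314305.
Step 6: alpha = 0.05. fail to reject H0.

R = 8, z = 1.0062, p = 0.314305, fail to reject H0.


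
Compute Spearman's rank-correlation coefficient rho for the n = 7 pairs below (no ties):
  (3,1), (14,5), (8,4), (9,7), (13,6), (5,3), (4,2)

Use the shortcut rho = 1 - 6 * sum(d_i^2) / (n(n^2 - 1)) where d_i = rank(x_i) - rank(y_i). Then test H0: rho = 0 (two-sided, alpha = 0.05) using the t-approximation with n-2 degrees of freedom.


Step 1: Rank x and y separately (midranks; no ties here).
rank(x): 3->1, 14->7, 8->4, 9->5, 13->6, 5->3, 4->2
rank(y): 1->1, 5->5, 4->4, 7->7, 6->6, 3->3, 2->2
Step 2: d_i = R_x(i) - R_y(i); compute d_i^2.
  (1-1)^2=0, (7-5)^2=4, (4-4)^2=0, (5-7)^2=4, (6-6)^2=0, (3-3)^2=0, (2-2)^2=0
sum(d^2) = 8.
Step 3: rho = 1 - 6*8 / (7*(7^2 - 1)) = 1 - 48/336 = 0.857143.
Step 4: Under H0, t = rho * sqrt((n-2)/(1-rho^2)) = 3.7210 ~ t(5).
Step 5: Two-sided p-value from the t-distribution with 5 df = 0.013697.
Step 6: alpha = 0.05. reject H0.

rho = 0.8571, p = 0.013697, reject H0 at alpha = 0.05.


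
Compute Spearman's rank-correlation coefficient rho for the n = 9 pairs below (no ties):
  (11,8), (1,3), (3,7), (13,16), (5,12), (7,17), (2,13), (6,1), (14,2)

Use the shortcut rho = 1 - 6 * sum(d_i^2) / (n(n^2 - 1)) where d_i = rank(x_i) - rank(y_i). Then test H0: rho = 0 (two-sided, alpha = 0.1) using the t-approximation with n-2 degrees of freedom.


Step 1: Rank x and y separately (midranks; no ties here).
rank(x): 11->7, 1->1, 3->3, 13->8, 5->4, 7->6, 2->2, 6->5, 14->9
rank(y): 8->5, 3->3, 7->4, 16->8, 12->6, 17->9, 13->7, 1->1, 2->2
Step 2: d_i = R_x(i) - R_y(i); compute d_i^2.
  (7-5)^2=4, (1-3)^2=4, (3-4)^2=1, (8-8)^2=0, (4-6)^2=4, (6-9)^2=9, (2-7)^2=25, (5-1)^2=16, (9-2)^2=49
sum(d^2) = 112.
Step 3: rho = 1 - 6*112 / (9*(9^2 - 1)) = 1 - 672/720 = 0.066667.
Step 4: Under H0, t = rho * sqrt((n-2)/(1-rho^2)) = 0.1768 ~ t(7).
Step 5: Two-sided p-value from the t-distribution with 7 df = 0.864690.
Step 6: alpha = 0.1. fail to reject H0.

rho = 0.0667, p = 0.864690, fail to reject H0 at alpha = 0.1.


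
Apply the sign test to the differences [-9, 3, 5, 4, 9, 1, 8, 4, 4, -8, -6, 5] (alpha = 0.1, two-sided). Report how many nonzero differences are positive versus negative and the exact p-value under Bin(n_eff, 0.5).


Step 1: Discard zero differences. Original n = 12; n_eff = number of nonzero differences = 12.
Nonzero differences (with sign): -9, +3, +5, +4, +9, +1, +8, +4, +4, -8, -6, +5
Step 2: Count signs: positive = 9, negative = 3.
Step 3: Under H0: P(positive) = 0.5, so the number of positives S ~ Bin(12, 0.5).
Step 4: Two-sided exact p-value = sum of Bin(12,0.5) probabilities at or below the observed probability = 0.145996.
Step 5: alpha = 0.1. fail to reject H0.

n_eff = 12, pos = 9, neg = 3, p = 0.145996, fail to reject H0.


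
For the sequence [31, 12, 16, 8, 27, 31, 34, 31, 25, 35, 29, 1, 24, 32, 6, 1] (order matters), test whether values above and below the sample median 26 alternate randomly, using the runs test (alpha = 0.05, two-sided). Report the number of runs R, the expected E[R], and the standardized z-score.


Step 1: Compute median = 26; label A = above, B = below.
Labels in order: ABBBAAAABAABBABB  (n_A = 8, n_B = 8)
Step 2: Count runs R = 8.
Step 3: Under H0 (random ordering), E[R] = 2*n_A*n_B/(n_A+n_B) + 1 = 2*8*8/16 + 1 = 9.0000.
        Var[R] = 2*n_A*n_B*(2*n_A*n_B - n_A - n_B) / ((n_A+n_B)^2 * (n_A+n_B-1)) = 14336/3840 = 3.7333.
        SD[R] = 1.9322.
Step 4: Continuity-corrected z = (R + 0.5 - E[R]) / SD[R] = (8 + 0.5 - 9.0000) / 1.9322 = -0.2588.
Step 5: Two-sided p-value via normal approximation = 2*(1 - Phi(|z|)) = 0.795809.
Step 6: alpha = 0.05. fail to reject H0.

R = 8, z = -0.2588, p = 0.795809, fail to reject H0.


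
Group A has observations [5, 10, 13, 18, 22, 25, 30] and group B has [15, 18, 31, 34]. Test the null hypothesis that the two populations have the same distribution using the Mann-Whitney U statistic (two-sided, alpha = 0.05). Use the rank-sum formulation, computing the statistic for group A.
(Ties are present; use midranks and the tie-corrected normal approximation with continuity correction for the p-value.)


Step 1: Combine and sort all 11 observations; assign midranks.
sorted (value, group): (5,X), (10,X), (13,X), (15,Y), (18,X), (18,Y), (22,X), (25,X), (30,X), (31,Y), (34,Y)
ranks: 5->1, 10->2, 13->3, 15->4, 18->5.5, 18->5.5, 22->7, 25->8, 30->9, 31->10, 34->11
Step 2: Rank sum for X: R1 = 1 + 2 + 3 + 5.5 + 7 + 8 + 9 = 35.5.
Step 3: U_X = R1 - n1(n1+1)/2 = 35.5 - 7*8/2 = 35.5 - 28 = 7.5.
       U_Y = n1*n2 - U_X = 28 - 7.5 = 20.5.
Step 4: Ties are present, so use the tie-corrected normal approximation (with continuity correction) for the p-value.
Step 5: p-value = 0.255756; compare to alpha = 0.05. fail to reject H0.

U_X = 7.5, p = 0.255756, fail to reject H0 at alpha = 0.05.


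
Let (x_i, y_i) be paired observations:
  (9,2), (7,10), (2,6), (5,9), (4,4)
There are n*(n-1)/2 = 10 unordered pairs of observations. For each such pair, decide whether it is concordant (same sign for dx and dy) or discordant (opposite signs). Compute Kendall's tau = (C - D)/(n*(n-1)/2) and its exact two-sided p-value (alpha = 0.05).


Step 1: Enumerate the 10 unordered pairs (i,j) with i<j and classify each by sign(x_j-x_i) * sign(y_j-y_i).
  (1,2):dx=-2,dy=+8->D; (1,3):dx=-7,dy=+4->D; (1,4):dx=-4,dy=+7->D; (1,5):dx=-5,dy=+2->D
  (2,3):dx=-5,dy=-4->C; (2,4):dx=-2,dy=-1->C; (2,5):dx=-3,dy=-6->C; (3,4):dx=+3,dy=+3->C
  (3,5):dx=+2,dy=-2->D; (4,5):dx=-1,dy=-5->C
Step 2: C = 5, D = 5, total pairs = 10.
Step 3: tau = (C - D)/(n(n-1)/2) = (5 - 5)/10 = 0.000000.
Step 4: Exact two-sided p-value (enumerate n! = 120 permutations of y under H0): p = 1.000000.
Step 5: alpha = 0.05. fail to reject H0.

tau_b = 0.0000 (C=5, D=5), p = 1.000000, fail to reject H0.
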